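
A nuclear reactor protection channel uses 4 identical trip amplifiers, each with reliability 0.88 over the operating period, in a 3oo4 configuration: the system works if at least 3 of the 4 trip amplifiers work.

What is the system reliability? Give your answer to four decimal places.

R = Σ_{i=3}^{4} C(4,i) p^i (1−p)^{4−i} with p = 0.88
C(4,3)·0.88^3·0.12^1 = 0.327107
C(4,4)·0.88^4·0.12^0 = 0.599695
Sum = 0.9268

0.9268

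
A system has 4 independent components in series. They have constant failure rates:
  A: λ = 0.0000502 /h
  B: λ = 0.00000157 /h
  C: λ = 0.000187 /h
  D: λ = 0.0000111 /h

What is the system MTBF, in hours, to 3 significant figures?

4000

Series of exponential components: λ_sys = Σ λ_i
λ_sys = 0.0000502 + 0.00000157 + 0.000187 + 0.0000111 = 2.4987e-04 /h
MTBF = 1 / λ_sys = 4000 h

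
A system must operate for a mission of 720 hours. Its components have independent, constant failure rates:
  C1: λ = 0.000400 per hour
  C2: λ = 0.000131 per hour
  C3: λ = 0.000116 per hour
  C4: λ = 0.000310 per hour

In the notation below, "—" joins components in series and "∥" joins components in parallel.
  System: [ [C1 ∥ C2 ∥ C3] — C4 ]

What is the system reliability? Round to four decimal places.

0.7985

R(C1) = exp(−0.000400 × 720) = 0.749762
R(C2) = exp(−0.000131 × 720) = 0.909992
R(C3) = exp(−0.000116 × 720) = 0.919873
R(C4) = exp(−0.000310 × 720) = 0.799955
Parallel (C1, C2, and C3): 1 − (1 − 0.749762)(1 − 0.909992)(1 − 0.919873) = 0.998195
Series ([0.998195] and C4): 0.998195 × 0.799955 = 0.7985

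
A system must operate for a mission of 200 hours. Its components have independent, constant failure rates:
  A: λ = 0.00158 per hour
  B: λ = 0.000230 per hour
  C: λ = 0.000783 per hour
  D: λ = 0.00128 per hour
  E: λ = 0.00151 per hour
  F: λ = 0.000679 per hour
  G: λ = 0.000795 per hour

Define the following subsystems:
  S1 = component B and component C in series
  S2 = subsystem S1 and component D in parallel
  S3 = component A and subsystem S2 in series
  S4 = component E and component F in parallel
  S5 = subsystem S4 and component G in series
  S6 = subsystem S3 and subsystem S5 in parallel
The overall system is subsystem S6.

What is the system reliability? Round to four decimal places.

R(A) = exp(−0.00158 × 200) = 0.729059
R(B) = exp(−0.000230 × 200) = 0.955042
R(C) = exp(−0.000783 × 200) = 0.855046
R(D) = exp(−0.00128 × 200) = 0.774142
R(E) = exp(−0.00151 × 200) = 0.739338
R(F) = exp(−0.000679 × 200) = 0.873017
R(G) = exp(−0.000795 × 200) = 0.852996
Series (B and C): 0.955042 × 0.855046 = 0.816605
Parallel ([0.816605] and D): 1 − (1 − 0.816605)(1 − 0.774142) = 0.958579
Series (A and [0.958579]): 0.729059 × 0.958579 = 0.698861
Parallel (E and F): 1 − (1 − 0.739338)(1 − 0.873017) = 0.966900
Series ([0.966900] and G): 0.966900 × 0.852996 = 0.824762
Parallel ([0.698861] and [0.824762]): 1 − (1 − 0.698861)(1 − 0.824762) = 0.9472

0.9472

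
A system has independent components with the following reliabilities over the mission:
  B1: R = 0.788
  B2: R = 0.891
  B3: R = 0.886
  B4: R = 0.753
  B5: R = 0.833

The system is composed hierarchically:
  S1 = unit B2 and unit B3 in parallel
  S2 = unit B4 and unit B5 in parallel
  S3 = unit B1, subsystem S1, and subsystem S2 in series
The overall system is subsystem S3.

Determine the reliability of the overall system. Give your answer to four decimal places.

Parallel (B2 and B3): 1 − (1 − 0.891000)(1 − 0.886000) = 0.987574
Parallel (B4 and B5): 1 − (1 − 0.753000)(1 − 0.833000) = 0.958751
Series (B1, [0.987574], and [0.958751]): 0.788000 × 0.987574 × 0.958751 = 0.7461

0.7461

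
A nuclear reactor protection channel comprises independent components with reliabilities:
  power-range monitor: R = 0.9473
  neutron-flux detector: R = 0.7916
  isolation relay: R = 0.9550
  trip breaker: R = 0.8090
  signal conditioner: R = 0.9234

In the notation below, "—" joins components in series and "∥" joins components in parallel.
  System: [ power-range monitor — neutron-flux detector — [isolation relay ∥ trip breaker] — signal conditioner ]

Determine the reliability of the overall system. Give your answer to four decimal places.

Parallel (isolation relay and trip breaker): 1 − (1 − 0.955000)(1 − 0.809000) = 0.991405
Series (power-range monitor, neutron-flux detector, [0.991405], and signal conditioner): 0.947300 × 0.791600 × 0.991405 × 0.923400 = 0.6865

0.6865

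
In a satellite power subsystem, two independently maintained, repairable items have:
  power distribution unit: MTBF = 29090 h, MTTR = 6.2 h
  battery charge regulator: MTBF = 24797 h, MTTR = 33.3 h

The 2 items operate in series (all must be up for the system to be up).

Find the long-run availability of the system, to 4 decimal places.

0.9984

A(power distribution unit) = MTBF/(MTBF+MTTR) = 29090/(29090+6.2) = 0.999787
A(battery charge regulator) = MTBF/(MTBF+MTTR) = 24797/(24797+33.3) = 0.998659
Series availability: 0.999787 × 0.998659 = 0.9984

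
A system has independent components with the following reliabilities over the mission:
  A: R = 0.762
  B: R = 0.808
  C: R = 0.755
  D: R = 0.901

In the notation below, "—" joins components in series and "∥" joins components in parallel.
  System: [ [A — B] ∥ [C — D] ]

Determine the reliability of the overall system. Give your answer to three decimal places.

0.877

Series (A and B): 0.76200 × 0.80800 = 0.61570
Series (C and D): 0.75500 × 0.90100 = 0.68026
Parallel ([0.61570] and [0.68026]): 1 − (1 − 0.61570)(1 − 0.68026) = 0.877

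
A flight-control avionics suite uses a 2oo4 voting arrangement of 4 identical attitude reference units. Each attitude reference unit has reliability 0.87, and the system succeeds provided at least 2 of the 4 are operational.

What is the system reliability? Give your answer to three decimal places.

0.992

R = Σ_{i=2}^{4} C(4,i) p^i (1−p)^{4−i} with p = 0.87
C(4,2)·0.87^2·0.13^2 = 0.07675
C(4,3)·0.87^3·0.13^1 = 0.34242
C(4,4)·0.87^4·0.13^0 = 0.57290
Sum = 0.992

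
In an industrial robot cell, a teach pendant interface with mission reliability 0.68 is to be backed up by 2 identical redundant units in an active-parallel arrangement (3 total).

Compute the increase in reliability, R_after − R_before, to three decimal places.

R_before = 0.68
R_after = 1 − (1 − 0.68)^3 = 0.967
ΔR = 0.967 − 0.68 = 0.287

0.287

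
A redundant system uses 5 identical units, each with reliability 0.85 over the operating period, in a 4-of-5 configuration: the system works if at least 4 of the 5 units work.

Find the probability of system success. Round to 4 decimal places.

0.8352

R = Σ_{i=4}^{5} C(5,i) p^i (1−p)^{5−i} with p = 0.85
C(5,4)·0.85^4·0.15^1 = 0.391505
C(5,5)·0.85^5·0.15^0 = 0.443705
Sum = 0.8352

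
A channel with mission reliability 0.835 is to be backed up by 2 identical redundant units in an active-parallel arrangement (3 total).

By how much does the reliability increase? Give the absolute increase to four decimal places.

0.1605

R_before = 0.835
R_after = 1 − (1 − 0.835)^3 = 0.9955
ΔR = 0.9955 − 0.835 = 0.1605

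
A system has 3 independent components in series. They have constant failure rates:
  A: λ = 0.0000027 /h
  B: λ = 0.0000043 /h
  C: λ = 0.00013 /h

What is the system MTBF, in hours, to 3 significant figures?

Series of exponential components: λ_sys = Σ λ_i
λ_sys = 0.0000027 + 0.0000043 + 0.00013 = 1.3700e-04 /h
MTBF = 1 / λ_sys = 7300 h

7300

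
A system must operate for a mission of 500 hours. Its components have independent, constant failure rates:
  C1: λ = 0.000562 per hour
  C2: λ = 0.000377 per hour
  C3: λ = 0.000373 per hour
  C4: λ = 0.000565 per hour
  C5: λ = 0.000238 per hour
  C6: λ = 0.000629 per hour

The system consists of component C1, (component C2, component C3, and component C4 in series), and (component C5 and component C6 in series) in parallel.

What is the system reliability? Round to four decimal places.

0.9585

R(C1) = exp(−0.000562 × 500) = 0.755028
R(C2) = exp(−0.000377 × 500) = 0.828201
R(C3) = exp(−0.000373 × 500) = 0.829859
R(C4) = exp(−0.000565 × 500) = 0.753897
R(C5) = exp(−0.000238 × 500) = 0.887808
R(C6) = exp(−0.000629 × 500) = 0.730154
Series (C2, C3, and C4): 0.828201 × 0.829859 × 0.753897 = 0.518146
Series (C5 and C6): 0.887808 × 0.730154 = 0.648237
Parallel (C1, [0.518146], and [0.648237]): 1 − (1 − 0.755028)(1 − 0.518146)(1 − 0.648237) = 0.9585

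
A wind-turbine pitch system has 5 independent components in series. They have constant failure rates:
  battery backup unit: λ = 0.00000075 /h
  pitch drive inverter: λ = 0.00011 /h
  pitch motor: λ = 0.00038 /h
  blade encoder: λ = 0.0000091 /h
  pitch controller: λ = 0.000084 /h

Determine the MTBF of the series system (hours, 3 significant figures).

1710

Series of exponential components: λ_sys = Σ λ_i
λ_sys = 0.00000075 + 0.00011 + 0.00038 + 0.0000091 + 0.000084 = 5.8385e-04 /h
MTBF = 1 / λ_sys = 1710 h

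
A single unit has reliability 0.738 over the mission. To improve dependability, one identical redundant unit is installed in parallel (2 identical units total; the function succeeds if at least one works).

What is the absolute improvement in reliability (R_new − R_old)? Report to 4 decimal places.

R_before = 0.738
R_after = 1 − (1 − 0.738)^2 = 0.9314
ΔR = 0.9314 − 0.738 = 0.1934

0.1934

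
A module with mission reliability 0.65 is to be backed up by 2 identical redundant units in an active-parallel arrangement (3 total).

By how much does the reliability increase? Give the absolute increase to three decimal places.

R_before = 0.65
R_after = 1 − (1 − 0.65)^3 = 0.957
ΔR = 0.957 − 0.65 = 0.307

0.307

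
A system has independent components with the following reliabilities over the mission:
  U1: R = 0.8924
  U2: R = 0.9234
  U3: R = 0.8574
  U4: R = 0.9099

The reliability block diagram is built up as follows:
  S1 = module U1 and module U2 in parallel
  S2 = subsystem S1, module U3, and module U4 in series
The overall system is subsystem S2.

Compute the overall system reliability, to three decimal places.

Parallel (U1 and U2): 1 − (1 − 0.89240)(1 − 0.92340) = 0.99176
Series ([0.99176], U3, and U4): 0.99176 × 0.85740 × 0.90990 = 0.774

0.774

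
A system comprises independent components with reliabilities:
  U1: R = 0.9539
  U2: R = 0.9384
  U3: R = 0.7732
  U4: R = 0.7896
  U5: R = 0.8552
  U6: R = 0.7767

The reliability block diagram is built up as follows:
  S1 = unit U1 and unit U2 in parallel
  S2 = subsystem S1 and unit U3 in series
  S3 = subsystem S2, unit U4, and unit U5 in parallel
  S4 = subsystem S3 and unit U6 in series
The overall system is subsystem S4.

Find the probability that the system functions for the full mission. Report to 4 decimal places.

0.7713

Parallel (U1 and U2): 1 − (1 − 0.953900)(1 − 0.938400) = 0.997160
Series ([0.997160] and U3): 0.997160 × 0.773200 = 0.771004
Parallel ([0.771004], U4, and U5): 1 − (1 − 0.771004)(1 − 0.789600)(1 − 0.855200) = 0.993023
Series ([0.993023] and U6): 0.993023 × 0.776700 = 0.7713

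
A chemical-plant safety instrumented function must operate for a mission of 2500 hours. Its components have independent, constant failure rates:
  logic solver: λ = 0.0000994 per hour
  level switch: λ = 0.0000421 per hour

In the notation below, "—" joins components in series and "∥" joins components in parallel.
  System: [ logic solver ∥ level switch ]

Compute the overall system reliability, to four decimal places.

R(logic solver) = exp(−0.0000994 × 2500) = 0.779970
R(level switch) = exp(−0.0000421 × 2500) = 0.900099
Parallel (logic solver and level switch): 1 − (1 − 0.779970)(1 − 0.900099) = 0.9780

0.9780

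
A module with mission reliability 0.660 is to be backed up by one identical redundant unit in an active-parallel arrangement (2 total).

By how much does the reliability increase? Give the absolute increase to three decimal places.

0.224

R_before = 0.660
R_after = 1 − (1 − 0.660)^2 = 0.884
ΔR = 0.884 − 0.660 = 0.224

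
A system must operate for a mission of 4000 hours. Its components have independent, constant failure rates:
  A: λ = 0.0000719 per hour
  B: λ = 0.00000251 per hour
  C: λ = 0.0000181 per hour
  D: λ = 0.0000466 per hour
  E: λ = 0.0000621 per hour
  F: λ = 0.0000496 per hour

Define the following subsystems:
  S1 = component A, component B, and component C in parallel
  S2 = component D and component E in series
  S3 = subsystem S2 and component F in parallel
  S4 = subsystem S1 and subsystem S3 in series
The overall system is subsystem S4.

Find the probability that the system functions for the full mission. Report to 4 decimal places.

0.9364

R(A) = exp(−0.0000719 × 4000) = 0.750062
R(B) = exp(−0.00000251 × 4000) = 0.990010
R(C) = exp(−0.0000181 × 4000) = 0.930159
R(D) = exp(−0.0000466 × 4000) = 0.829942
R(E) = exp(−0.0000621 × 4000) = 0.780048
R(F) = exp(−0.0000496 × 4000) = 0.820042
Parallel (A, B, and C): 1 − (1 − 0.750062)(1 − 0.990010)(1 − 0.930159) = 0.999826
Series (D and E): 0.829942 × 0.780048 = 0.647395
Parallel ([0.647395] and F): 1 − (1 − 0.647395)(1 − 0.820042) = 0.936546
Series ([0.999826] and [0.936546]): 0.999826 × 0.936546 = 0.9364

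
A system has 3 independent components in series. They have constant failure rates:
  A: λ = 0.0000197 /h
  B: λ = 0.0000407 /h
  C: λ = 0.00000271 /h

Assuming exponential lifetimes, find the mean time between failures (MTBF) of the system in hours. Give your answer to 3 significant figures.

15800

Series of exponential components: λ_sys = Σ λ_i
λ_sys = 0.0000197 + 0.0000407 + 0.00000271 = 6.3110e-05 /h
MTBF = 1 / λ_sys = 15800 h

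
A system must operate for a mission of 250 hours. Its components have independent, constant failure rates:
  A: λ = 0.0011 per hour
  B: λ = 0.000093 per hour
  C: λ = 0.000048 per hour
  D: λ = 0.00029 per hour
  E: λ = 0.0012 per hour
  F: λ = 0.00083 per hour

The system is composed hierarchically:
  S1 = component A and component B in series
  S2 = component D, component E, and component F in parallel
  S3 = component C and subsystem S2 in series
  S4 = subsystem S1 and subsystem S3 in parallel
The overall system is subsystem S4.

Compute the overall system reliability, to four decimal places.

0.9961

R(A) = exp(−0.0011 × 250) = 0.759572
R(B) = exp(−0.000093 × 250) = 0.977018
R(C) = exp(−0.000048 × 250) = 0.988072
R(D) = exp(−0.00029 × 250) = 0.930066
R(E) = exp(−0.0012 × 250) = 0.740818
R(F) = exp(−0.00083 × 250) = 0.812613
Series (A and B): 0.759572 × 0.977018 = 0.742116
Parallel (D, E, and F): 1 − (1 − 0.930066)(1 − 0.740818)(1 − 0.812613) = 0.996603
Series (C and [0.996603]): 0.988072 × 0.996603 = 0.984716
Parallel ([0.742116] and [0.984716]): 1 − (1 − 0.742116)(1 − 0.984716) = 0.9961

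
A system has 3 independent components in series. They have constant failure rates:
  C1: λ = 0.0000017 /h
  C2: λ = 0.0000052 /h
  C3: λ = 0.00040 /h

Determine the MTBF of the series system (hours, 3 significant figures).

2460

Series of exponential components: λ_sys = Σ λ_i
λ_sys = 0.0000017 + 0.0000052 + 0.00040 = 4.0690e-04 /h
MTBF = 1 / λ_sys = 2460 h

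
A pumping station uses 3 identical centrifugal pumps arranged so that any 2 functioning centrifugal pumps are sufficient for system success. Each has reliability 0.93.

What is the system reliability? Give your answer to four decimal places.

0.9860

R = Σ_{i=2}^{3} C(3,i) p^i (1−p)^{3−i} with p = 0.93
C(3,2)·0.93^2·0.07^1 = 0.181629
C(3,3)·0.93^3·0.07^0 = 0.804357
Sum = 0.9860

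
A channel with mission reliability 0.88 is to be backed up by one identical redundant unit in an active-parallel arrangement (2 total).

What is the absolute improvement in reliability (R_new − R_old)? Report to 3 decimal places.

R_before = 0.88
R_after = 1 − (1 − 0.88)^2 = 0.986
ΔR = 0.986 − 0.88 = 0.106

0.106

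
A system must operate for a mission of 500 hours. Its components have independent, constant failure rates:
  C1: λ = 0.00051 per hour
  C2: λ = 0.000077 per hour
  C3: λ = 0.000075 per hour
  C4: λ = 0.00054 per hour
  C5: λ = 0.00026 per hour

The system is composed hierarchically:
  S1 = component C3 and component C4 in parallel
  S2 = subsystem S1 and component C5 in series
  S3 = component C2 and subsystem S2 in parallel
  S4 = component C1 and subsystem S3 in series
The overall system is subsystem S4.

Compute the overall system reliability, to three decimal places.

0.771

R(C1) = exp(−0.00051 × 500) = 0.77492
R(C2) = exp(−0.000077 × 500) = 0.96223
R(C3) = exp(−0.000075 × 500) = 0.96319
R(C4) = exp(−0.00054 × 500) = 0.76338
R(C5) = exp(−0.00026 × 500) = 0.87810
Parallel (C3 and C4): 1 − (1 − 0.96319)(1 − 0.76338) = 0.99129
Series ([0.99129] and C5): 0.99129 × 0.87810 = 0.87045
Parallel (C2 and [0.87045]): 1 − (1 − 0.96223)(1 − 0.87045) = 0.99511
Series (C1 and [0.99511]): 0.77492 × 0.99511 = 0.771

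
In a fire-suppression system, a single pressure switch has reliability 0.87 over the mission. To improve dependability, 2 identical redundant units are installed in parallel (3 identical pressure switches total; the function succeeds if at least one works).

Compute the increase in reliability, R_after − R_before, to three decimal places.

0.128

R_before = 0.87
R_after = 1 − (1 − 0.87)^3 = 0.998
ΔR = 0.998 − 0.87 = 0.128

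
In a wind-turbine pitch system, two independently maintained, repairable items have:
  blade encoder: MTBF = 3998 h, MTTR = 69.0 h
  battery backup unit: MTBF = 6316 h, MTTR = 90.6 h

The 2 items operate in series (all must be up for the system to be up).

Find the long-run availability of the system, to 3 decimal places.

0.969

A(blade encoder) = MTBF/(MTBF+MTTR) = 3998/(3998+69.0) = 0.983034
A(battery backup unit) = MTBF/(MTBF+MTTR) = 6316/(6316+90.6) = 0.985858
Series availability: 0.983034 × 0.985858 = 0.969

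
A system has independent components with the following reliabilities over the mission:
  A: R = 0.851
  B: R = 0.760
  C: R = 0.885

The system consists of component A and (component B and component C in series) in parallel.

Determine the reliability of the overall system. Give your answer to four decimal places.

0.9512

Series (B and C): 0.760000 × 0.885000 = 0.672600
Parallel (A and [0.672600]): 1 − (1 − 0.851000)(1 − 0.672600) = 0.9512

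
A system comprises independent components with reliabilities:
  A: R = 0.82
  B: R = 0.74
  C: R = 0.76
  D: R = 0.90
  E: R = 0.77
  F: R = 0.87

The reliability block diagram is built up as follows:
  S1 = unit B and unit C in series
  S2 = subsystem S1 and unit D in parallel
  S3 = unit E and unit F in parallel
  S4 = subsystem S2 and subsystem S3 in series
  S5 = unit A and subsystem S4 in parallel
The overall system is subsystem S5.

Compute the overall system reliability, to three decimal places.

Series (B and C): 0.74000 × 0.76000 = 0.56240
Parallel ([0.56240] and D): 1 − (1 − 0.56240)(1 − 0.90000) = 0.95624
Parallel (E and F): 1 − (1 − 0.77000)(1 − 0.87000) = 0.97010
Series ([0.95624] and [0.97010]): 0.95624 × 0.97010 = 0.92765
Parallel (A and [0.92765]): 1 − (1 − 0.82000)(1 − 0.92765) = 0.987

0.987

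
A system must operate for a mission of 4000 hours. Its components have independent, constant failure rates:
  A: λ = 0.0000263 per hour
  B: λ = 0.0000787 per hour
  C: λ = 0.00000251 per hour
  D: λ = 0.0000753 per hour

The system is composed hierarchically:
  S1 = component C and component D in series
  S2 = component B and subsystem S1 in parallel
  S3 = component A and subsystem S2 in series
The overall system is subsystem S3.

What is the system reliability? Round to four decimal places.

0.8351

R(A) = exp(−0.0000263 × 4000) = 0.900144
R(B) = exp(−0.0000787 × 4000) = 0.729935
R(C) = exp(−0.00000251 × 4000) = 0.990010
R(D) = exp(−0.0000753 × 4000) = 0.739930
Series (C and D): 0.990010 × 0.739930 = 0.732538
Parallel (B and [0.732538]): 1 − (1 − 0.729935)(1 − 0.732538) = 0.927768
Series (A and [0.927768]): 0.900144 × 0.927768 = 0.8351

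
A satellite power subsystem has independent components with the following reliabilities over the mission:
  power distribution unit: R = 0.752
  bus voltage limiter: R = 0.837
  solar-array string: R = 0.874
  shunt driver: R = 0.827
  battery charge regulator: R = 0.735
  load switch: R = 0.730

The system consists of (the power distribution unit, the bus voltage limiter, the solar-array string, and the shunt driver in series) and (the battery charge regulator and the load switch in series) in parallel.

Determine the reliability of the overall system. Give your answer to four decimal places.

Series (power distribution unit, bus voltage limiter, solar-array string, and shunt driver): 0.752000 × 0.837000 × 0.874000 × 0.827000 = 0.454946
Series (battery charge regulator and load switch): 0.735000 × 0.730000 = 0.536550
Parallel ([0.454946] and [0.536550]): 1 − (1 − 0.454946)(1 − 0.536550) = 0.7474

0.7474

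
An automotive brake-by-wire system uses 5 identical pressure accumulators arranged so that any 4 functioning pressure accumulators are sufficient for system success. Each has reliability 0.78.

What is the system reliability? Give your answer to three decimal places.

0.696

R = Σ_{i=4}^{5} C(5,i) p^i (1−p)^{5−i} with p = 0.78
C(5,4)·0.78^4·0.22^1 = 0.40717
C(5,5)·0.78^5·0.22^0 = 0.28872
Sum = 0.696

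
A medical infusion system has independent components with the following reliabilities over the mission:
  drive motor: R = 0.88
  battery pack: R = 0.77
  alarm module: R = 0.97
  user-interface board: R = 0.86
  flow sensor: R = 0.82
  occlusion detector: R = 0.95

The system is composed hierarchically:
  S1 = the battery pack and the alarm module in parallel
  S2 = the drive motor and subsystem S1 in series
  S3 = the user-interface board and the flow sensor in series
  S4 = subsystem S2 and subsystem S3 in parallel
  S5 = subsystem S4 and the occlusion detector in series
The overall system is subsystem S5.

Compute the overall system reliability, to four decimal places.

Parallel (battery pack and alarm module): 1 − (1 − 0.770000)(1 − 0.970000) = 0.993100
Series (drive motor and [0.993100]): 0.880000 × 0.993100 = 0.873928
Series (user-interface board and flow sensor): 0.860000 × 0.820000 = 0.705200
Parallel ([0.873928] and [0.705200]): 1 − (1 − 0.873928)(1 − 0.705200) = 0.962834
Series ([0.962834] and occlusion detector): 0.962834 × 0.950000 = 0.9147

0.9147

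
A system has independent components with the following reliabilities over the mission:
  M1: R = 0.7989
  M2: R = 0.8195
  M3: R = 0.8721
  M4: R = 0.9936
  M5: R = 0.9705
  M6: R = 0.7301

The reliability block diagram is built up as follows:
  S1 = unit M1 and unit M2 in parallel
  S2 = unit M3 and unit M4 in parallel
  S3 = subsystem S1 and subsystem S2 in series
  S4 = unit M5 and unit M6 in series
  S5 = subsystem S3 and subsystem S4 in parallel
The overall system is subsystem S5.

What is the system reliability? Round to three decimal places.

Parallel (M1 and M2): 1 − (1 − 0.79890)(1 − 0.81950) = 0.96370
Parallel (M3 and M4): 1 − (1 − 0.87210)(1 − 0.99360) = 0.99918
Series ([0.96370] and [0.99918]): 0.96370 × 0.99918 = 0.96291
Series (M5 and M6): 0.97050 × 0.73010 = 0.70856
Parallel ([0.96291] and [0.70856]): 1 − (1 − 0.96291)(1 − 0.70856) = 0.989

0.989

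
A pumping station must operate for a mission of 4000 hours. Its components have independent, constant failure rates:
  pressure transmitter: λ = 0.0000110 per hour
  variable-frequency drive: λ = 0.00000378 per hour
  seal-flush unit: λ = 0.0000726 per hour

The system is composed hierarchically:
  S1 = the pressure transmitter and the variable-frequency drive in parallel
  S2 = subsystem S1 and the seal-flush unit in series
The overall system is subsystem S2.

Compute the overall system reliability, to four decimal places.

0.7475

R(pressure transmitter) = exp(−0.0000110 × 4000) = 0.956954
R(variable-frequency drive) = exp(−0.00000378 × 4000) = 0.984994
R(seal-flush unit) = exp(−0.0000726 × 4000) = 0.747964
Parallel (pressure transmitter and variable-frequency drive): 1 − (1 − 0.956954)(1 − 0.984994) = 0.999354
Series ([0.999354] and seal-flush unit): 0.999354 × 0.747964 = 0.7475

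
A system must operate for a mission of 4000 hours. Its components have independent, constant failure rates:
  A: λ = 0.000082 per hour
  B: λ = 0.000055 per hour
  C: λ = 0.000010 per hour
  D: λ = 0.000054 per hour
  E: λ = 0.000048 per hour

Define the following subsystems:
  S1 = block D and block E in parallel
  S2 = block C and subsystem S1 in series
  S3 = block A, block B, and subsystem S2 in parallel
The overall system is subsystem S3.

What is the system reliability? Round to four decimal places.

0.9960

R(A) = exp(−0.000082 × 4000) = 0.720363
R(B) = exp(−0.000055 × 4000) = 0.802519
R(C) = exp(−0.000010 × 4000) = 0.960789
R(D) = exp(−0.000054 × 4000) = 0.805735
R(E) = exp(−0.000048 × 4000) = 0.825307
Parallel (D and E): 1 − (1 − 0.805735)(1 − 0.825307) = 0.966063
Series (C and [0.966063]): 0.960789 × 0.966063 = 0.928183
Parallel (A, B, and [0.928183]): 1 − (1 − 0.720363)(1 − 0.802519)(1 − 0.928183) = 0.9960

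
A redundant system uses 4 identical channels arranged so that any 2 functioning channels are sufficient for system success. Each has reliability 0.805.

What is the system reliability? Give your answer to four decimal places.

0.9747

R = Σ_{i=2}^{4} C(4,i) p^i (1−p)^{4−i} with p = 0.805
C(4,2)·0.805^2·0.195^2 = 0.147847
C(4,3)·0.805^3·0.195^1 = 0.406895
C(4,4)·0.805^4·0.195^0 = 0.419936
Sum = 0.9747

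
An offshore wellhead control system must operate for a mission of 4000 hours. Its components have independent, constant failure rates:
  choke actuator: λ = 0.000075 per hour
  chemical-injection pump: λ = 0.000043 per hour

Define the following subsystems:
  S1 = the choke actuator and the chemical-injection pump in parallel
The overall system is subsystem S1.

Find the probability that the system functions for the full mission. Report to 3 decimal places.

R(choke actuator) = exp(−0.000075 × 4000) = 0.74082
R(chemical-injection pump) = exp(−0.000043 × 4000) = 0.84198
Parallel (choke actuator and chemical-injection pump): 1 − (1 − 0.74082)(1 − 0.84198) = 0.959

0.959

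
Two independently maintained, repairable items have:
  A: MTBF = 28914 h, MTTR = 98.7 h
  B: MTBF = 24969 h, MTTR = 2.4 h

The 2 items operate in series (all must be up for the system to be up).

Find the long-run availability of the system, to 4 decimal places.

A(A) = MTBF/(MTBF+MTTR) = 28914/(28914+98.7) = 0.996598
A(B) = MTBF/(MTBF+MTTR) = 24969/(24969+2.4) = 0.999904
Series availability: 0.996598 × 0.999904 = 0.9965

0.9965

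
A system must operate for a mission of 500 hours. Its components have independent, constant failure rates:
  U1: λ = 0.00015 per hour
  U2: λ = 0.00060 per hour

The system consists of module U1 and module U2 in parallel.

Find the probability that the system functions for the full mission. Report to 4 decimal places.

0.9813

R(U1) = exp(−0.00015 × 500) = 0.927743
R(U2) = exp(−0.00060 × 500) = 0.740818
Parallel (U1 and U2): 1 − (1 − 0.927743)(1 − 0.740818) = 0.9813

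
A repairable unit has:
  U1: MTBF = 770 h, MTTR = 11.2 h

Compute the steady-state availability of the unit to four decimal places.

A(U1) = MTBF/(MTBF+MTTR) = 770/(770+11.2) = 0.9857

0.9857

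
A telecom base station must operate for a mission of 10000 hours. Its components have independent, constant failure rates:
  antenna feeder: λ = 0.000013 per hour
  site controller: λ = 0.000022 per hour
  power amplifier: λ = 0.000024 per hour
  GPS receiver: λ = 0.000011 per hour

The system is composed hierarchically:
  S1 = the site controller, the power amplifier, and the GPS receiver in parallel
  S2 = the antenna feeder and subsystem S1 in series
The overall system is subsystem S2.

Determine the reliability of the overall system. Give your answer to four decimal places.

R(antenna feeder) = exp(−0.000013 × 10000) = 0.878095
R(site controller) = exp(−0.000022 × 10000) = 0.802519
R(power amplifier) = exp(−0.000024 × 10000) = 0.786628
R(GPS receiver) = exp(−0.000011 × 10000) = 0.895834
Parallel (site controller, power amplifier, and GPS receiver): 1 − (1 − 0.802519)(1 − 0.786628)(1 − 0.895834) = 0.995611
Series (antenna feeder and [0.995611]): 0.878095 × 0.995611 = 0.8742

0.8742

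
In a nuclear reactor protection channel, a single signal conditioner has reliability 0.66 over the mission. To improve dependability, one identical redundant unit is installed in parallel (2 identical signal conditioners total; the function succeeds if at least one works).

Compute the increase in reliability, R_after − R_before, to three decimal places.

0.224

R_before = 0.66
R_after = 1 − (1 − 0.66)^2 = 0.884
ΔR = 0.884 − 0.66 = 0.224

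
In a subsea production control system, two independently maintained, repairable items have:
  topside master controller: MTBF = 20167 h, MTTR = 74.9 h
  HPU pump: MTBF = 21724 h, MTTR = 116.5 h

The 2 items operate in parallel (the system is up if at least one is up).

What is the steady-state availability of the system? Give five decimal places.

0.99998

A(topside master controller) = MTBF/(MTBF+MTTR) = 20167/(20167+74.9) = 0.996300
A(HPU pump) = MTBF/(MTBF+MTTR) = 21724/(21724+116.5) = 0.994666
Parallel availability: 1 − (1 − 0.996300)(1 − 0.994666) = 0.99998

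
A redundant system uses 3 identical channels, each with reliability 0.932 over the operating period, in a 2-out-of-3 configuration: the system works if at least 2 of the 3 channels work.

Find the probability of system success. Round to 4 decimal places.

0.9868

R = Σ_{i=2}^{3} C(3,i) p^i (1−p)^{3−i} with p = 0.932
C(3,2)·0.932^2·0.068^1 = 0.177199
C(3,3)·0.932^3·0.068^0 = 0.809558
Sum = 0.9868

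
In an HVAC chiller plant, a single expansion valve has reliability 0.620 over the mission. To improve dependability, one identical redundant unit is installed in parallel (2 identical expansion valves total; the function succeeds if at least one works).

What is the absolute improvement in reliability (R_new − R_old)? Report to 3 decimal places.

0.236

R_before = 0.620
R_after = 1 − (1 − 0.620)^2 = 0.856
ΔR = 0.856 − 0.620 = 0.236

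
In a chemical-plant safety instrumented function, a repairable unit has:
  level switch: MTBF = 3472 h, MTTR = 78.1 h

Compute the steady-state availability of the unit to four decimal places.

A(level switch) = MTBF/(MTBF+MTTR) = 3472/(3472+78.1) = 0.9780

0.9780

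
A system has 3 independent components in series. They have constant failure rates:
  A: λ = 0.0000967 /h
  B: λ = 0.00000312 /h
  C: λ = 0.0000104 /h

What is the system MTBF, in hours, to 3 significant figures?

9070

Series of exponential components: λ_sys = Σ λ_i
λ_sys = 0.0000967 + 0.00000312 + 0.0000104 = 1.1022e-04 /h
MTBF = 1 / λ_sys = 9070 h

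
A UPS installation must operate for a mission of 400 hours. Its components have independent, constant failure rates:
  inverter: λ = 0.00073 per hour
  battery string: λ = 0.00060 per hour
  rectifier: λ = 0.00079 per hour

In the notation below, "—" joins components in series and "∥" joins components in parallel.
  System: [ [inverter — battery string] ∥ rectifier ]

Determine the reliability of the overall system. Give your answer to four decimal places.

R(inverter) = exp(−0.00073 × 400) = 0.746769
R(battery string) = exp(−0.00060 × 400) = 0.786628
R(rectifier) = exp(−0.00079 × 400) = 0.729059
Series (inverter and battery string): 0.746769 × 0.786628 = 0.587429
Parallel ([0.587429] and rectifier): 1 − (1 − 0.587429)(1 − 0.729059) = 0.8882

0.8882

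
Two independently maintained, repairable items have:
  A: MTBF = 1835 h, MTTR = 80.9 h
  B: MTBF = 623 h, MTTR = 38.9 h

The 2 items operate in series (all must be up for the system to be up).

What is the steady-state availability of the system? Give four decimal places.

A(A) = MTBF/(MTBF+MTTR) = 1835/(1835+80.9) = 0.957774
A(B) = MTBF/(MTBF+MTTR) = 623/(623+38.9) = 0.941230
Series availability: 0.957774 × 0.941230 = 0.9015

0.9015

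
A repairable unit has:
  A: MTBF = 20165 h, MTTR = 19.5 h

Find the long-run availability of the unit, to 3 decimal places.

0.999

A(A) = MTBF/(MTBF+MTTR) = 20165/(20165+19.5) = 0.999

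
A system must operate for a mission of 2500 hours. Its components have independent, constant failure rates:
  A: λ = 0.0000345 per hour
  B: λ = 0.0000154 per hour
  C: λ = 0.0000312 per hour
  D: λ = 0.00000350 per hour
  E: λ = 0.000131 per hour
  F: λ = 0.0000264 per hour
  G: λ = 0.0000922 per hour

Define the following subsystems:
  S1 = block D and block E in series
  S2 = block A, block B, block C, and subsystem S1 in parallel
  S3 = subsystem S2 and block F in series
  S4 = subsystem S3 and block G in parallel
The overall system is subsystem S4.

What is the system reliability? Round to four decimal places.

0.9868

R(A) = exp(−0.0000345 × 2500) = 0.917365
R(B) = exp(−0.0000154 × 2500) = 0.962232
R(C) = exp(−0.0000312 × 2500) = 0.924964
R(D) = exp(−0.00000350 × 2500) = 0.991288
R(E) = exp(−0.000131 × 2500) = 0.720723
R(F) = exp(−0.0000264 × 2500) = 0.936131
R(G) = exp(−0.0000922 × 2500) = 0.794136
Series (D and E): 0.991288 × 0.720723 = 0.714444
Parallel (A, B, C, and [0.714444]): 1 − (1 − 0.917365)(1 − 0.962232)(1 − 0.924964)(1 − 0.714444) = 0.999933
Series ([0.999933] and F): 0.999933 × 0.936131 = 0.936068
Parallel ([0.936068] and G): 1 − (1 − 0.936068)(1 − 0.794136) = 0.9868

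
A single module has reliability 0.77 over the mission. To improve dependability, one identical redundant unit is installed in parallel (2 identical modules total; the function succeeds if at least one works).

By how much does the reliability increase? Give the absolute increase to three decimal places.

R_before = 0.77
R_after = 1 − (1 − 0.77)^2 = 0.947
ΔR = 0.947 − 0.77 = 0.177

0.177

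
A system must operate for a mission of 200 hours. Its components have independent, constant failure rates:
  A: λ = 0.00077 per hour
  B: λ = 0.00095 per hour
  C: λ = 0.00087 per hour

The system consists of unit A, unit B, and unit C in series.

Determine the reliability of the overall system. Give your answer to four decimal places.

0.5957

R(A) = exp(−0.00077 × 200) = 0.857272
R(B) = exp(−0.00095 × 200) = 0.826959
R(C) = exp(−0.00087 × 200) = 0.840297
Series (A, B, and C): 0.857272 × 0.826959 × 0.840297 = 0.5957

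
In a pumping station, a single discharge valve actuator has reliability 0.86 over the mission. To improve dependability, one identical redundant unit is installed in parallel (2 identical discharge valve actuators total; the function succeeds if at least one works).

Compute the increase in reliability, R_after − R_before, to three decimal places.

0.120

R_before = 0.86
R_after = 1 − (1 − 0.86)^2 = 0.980
ΔR = 0.980 − 0.86 = 0.120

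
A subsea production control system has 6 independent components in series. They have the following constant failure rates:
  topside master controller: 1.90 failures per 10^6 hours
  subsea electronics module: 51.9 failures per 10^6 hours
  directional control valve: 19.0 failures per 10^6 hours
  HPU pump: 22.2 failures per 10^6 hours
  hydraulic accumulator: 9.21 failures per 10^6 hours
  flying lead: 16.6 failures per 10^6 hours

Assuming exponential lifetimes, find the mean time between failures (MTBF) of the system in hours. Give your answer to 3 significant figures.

Series of exponential components: λ_sys = Σ λ_i
λ_sys = 0.00000190 + 0.0000519 + 0.0000190 + 0.0000222 + 0.00000921 + 0.0000166 = 1.2081e-04 /h
MTBF = 1 / λ_sys = 8280 h

8280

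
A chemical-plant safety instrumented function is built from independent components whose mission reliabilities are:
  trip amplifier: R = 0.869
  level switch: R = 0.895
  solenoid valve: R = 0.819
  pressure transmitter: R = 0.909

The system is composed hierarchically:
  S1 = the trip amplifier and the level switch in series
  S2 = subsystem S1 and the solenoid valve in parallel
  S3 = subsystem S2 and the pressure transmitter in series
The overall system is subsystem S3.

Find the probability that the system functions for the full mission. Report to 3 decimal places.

Series (trip amplifier and level switch): 0.86900 × 0.89500 = 0.77776
Parallel ([0.77776] and solenoid valve): 1 − (1 − 0.77776)(1 − 0.81900) = 0.95977
Series ([0.95977] and pressure transmitter): 0.95977 × 0.90900 = 0.872

0.872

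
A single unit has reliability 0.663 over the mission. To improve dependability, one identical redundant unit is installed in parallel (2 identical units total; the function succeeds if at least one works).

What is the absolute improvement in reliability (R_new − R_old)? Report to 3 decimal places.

R_before = 0.663
R_after = 1 − (1 − 0.663)^2 = 0.886
ΔR = 0.886 − 0.663 = 0.223

0.223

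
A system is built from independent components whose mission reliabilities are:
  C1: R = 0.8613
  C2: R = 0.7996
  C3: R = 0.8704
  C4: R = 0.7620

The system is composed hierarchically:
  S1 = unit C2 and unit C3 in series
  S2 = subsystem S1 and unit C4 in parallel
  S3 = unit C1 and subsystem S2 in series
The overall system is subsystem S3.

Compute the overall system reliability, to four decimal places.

Series (C2 and C3): 0.799600 × 0.870400 = 0.695972
Parallel ([0.695972] and C4): 1 − (1 − 0.695972)(1 − 0.762000) = 0.927641
Series (C1 and [0.927641]): 0.861300 × 0.927641 = 0.7990

0.7990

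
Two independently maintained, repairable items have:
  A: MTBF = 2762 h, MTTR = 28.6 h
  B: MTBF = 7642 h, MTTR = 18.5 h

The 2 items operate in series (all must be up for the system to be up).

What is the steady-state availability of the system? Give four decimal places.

A(A) = MTBF/(MTBF+MTTR) = 2762/(2762+28.6) = 0.989751
A(B) = MTBF/(MTBF+MTTR) = 7642/(7642+18.5) = 0.997585
Series availability: 0.989751 × 0.997585 = 0.9874

0.9874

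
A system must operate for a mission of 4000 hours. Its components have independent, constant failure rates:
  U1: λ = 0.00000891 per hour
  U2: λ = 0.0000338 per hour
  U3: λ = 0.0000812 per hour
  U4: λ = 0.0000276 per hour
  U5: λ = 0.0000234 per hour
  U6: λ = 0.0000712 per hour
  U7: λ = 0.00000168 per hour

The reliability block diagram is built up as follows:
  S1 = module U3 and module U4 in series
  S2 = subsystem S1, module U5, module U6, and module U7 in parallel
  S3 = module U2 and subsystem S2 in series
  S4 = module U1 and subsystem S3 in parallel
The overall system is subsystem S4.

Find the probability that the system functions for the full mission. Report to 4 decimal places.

R(U1) = exp(−0.00000891 × 4000) = 0.964988
R(U2) = exp(−0.0000338 × 4000) = 0.873541
R(U3) = exp(−0.0000812 × 4000) = 0.722672
R(U4) = exp(−0.0000276 × 4000) = 0.895476
R(U5) = exp(−0.0000234 × 4000) = 0.910647
R(U6) = exp(−0.0000712 × 4000) = 0.752165
R(U7) = exp(−0.00000168 × 4000) = 0.993303
Series (U3 and U4): 0.722672 × 0.895476 = 0.647135
Parallel ([0.647135], U5, U6, and U7): 1 − (1 − 0.647135)(1 − 0.910647)(1 − 0.752165)(1 − 0.993303) = 0.999948
Series (U2 and [0.999948]): 0.873541 × 0.999948 = 0.873496
Parallel (U1 and [0.873496]): 1 − (1 − 0.964988)(1 − 0.873496) = 0.9956

0.9956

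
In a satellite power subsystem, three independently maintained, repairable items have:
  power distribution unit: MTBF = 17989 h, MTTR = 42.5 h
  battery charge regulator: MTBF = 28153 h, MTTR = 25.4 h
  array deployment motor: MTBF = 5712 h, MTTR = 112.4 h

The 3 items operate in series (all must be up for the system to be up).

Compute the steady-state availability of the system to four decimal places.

0.9775

A(power distribution unit) = MTBF/(MTBF+MTTR) = 17989/(17989+42.5) = 0.997643
A(battery charge regulator) = MTBF/(MTBF+MTTR) = 28153/(28153+25.4) = 0.999099
A(array deployment motor) = MTBF/(MTBF+MTTR) = 5712/(5712+112.4) = 0.980702
Series availability: 0.997643 × 0.999099 × 0.980702 = 0.9775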